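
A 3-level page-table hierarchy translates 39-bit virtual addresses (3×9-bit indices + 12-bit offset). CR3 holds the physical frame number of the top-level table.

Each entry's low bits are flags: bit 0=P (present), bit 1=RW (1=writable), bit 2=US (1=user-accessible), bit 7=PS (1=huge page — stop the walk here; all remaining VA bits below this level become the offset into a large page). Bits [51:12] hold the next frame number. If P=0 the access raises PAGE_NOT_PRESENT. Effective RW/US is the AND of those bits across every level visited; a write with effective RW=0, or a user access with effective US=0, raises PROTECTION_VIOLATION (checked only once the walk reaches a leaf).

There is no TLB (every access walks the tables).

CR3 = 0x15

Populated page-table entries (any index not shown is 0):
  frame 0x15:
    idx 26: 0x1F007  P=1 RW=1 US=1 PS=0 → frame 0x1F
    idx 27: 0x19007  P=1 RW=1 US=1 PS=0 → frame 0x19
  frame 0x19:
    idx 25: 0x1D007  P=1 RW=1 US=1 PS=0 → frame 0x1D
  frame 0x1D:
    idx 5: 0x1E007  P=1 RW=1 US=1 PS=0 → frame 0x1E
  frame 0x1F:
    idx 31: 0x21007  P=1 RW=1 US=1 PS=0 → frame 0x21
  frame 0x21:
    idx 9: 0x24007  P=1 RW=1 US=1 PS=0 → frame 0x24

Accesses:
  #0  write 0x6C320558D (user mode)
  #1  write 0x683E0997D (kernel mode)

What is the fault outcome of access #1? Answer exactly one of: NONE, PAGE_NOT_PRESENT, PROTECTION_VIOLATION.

Per-access translation:
#0 VA=0x6C320558D (w,user):
  lvl0: tbl 0x15, slot 27 ⇒ 0x19007 (P1/RW1/US1/PS0)
  lvl1: tbl 0x19, slot 25 ⇒ 0x1D007 (P1/RW1/US1/PS0)
  lvl2: tbl 0x1D, slot 5 ⇒ 0x1E007 (P1/RW1/US1/PS0)
  ✓ 0x1E58D  — 3 lookups
#1 VA=0x683E0997D (w,kernel):
  lvl0: tbl 0x15, slot 26 ⇒ 0x1F007 (P1/RW1/US1/PS0)
  lvl1: tbl 0x1F, slot 31 ⇒ 0x21007 (P1/RW1/US1/PS0)
  lvl2: tbl 0x21, slot 9 ⇒ 0x24007 (P1/RW1/US1/PS0)
  ✓ 0x2497D  — 3 lookups

Access #1 fault: NONE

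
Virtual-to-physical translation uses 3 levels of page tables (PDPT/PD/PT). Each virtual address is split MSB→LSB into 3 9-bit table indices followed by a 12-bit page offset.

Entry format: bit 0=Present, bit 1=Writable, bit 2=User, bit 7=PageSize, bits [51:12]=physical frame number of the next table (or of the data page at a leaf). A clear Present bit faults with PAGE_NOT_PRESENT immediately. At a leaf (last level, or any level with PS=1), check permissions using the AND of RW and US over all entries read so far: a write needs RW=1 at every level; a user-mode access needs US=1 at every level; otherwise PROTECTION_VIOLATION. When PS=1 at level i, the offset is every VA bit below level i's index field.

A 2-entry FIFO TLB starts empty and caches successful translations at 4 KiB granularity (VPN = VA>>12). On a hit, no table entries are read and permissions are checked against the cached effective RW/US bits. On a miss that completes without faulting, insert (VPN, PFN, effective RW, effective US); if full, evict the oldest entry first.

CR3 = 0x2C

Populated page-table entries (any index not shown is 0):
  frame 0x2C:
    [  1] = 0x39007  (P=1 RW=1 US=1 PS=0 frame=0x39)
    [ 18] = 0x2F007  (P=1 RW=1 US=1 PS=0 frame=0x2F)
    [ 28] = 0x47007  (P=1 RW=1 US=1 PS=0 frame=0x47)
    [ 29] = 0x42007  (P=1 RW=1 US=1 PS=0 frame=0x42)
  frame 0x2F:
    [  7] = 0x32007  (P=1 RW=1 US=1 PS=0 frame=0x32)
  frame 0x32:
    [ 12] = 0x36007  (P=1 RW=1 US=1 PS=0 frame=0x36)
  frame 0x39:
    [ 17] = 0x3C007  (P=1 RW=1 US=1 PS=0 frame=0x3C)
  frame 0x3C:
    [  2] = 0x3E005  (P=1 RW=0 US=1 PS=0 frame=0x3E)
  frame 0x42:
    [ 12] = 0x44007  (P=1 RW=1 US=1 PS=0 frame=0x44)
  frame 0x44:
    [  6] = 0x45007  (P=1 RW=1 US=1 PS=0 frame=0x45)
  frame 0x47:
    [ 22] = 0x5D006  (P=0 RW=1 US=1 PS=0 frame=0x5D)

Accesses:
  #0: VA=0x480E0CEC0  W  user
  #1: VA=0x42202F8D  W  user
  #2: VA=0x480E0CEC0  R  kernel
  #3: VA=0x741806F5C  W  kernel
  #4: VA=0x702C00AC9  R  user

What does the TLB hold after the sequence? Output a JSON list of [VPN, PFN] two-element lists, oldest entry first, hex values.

Trace:
#0 VA=0x480E0CEC0 (w,user):
  [0] read 0x2C idx=18: raw=0x2F007 flags P=1 W=1 U=1 S=0
  [1] read 0x2F idx=7: raw=0x32007 flags P=1 W=1 U=1 S=0
  [2] read 0x32 idx=12: raw=0x36007 flags P=1 W=1 U=1 S=0
  ⇒ phys 0x36EC0  [3 reads]
#1 VA=0x42202F8D (w,user):
  [0] read 0x2C idx=1: raw=0x39007 flags P=1 W=1 U=1 S=0
  [1] read 0x39 idx=17: raw=0x3C007 flags P=1 W=1 U=1 S=0
  [2] read 0x3C idx=2: raw=0x3E005 flags P=1 W=0 U=1 S=0
  ✗ PROTECTION_VIOLATION  [3 reads]
#2 VA=0x480E0CEC0 (r,kernel):
  TLB hit vpn=0x480E0C → PA=0x36EC0
#3 VA=0x741806F5C (w,kernel):
  [0] read 0x2C idx=29: raw=0x42007 flags P=1 W=1 U=1 S=0
  [1] read 0x42 idx=12: raw=0x44007 flags P=1 W=1 U=1 S=0
  [2] read 0x44 idx=6: raw=0x45007 flags P=1 W=1 U=1 S=0
  ⇒ phys 0x45F5C  [3 reads]
#4 VA=0x702C00AC9 (r,user):
  [0] read 0x2C idx=28: raw=0x47007 flags P=1 W=1 U=1 S=0
  [1] read 0x47 idx=22: raw=0x5D006 flags P=0 W=1 U=1 S=0
  ✗ PAGE_NOT_PRESENT  [2 reads]

TLB: [["0x480E0C", "0x36"], ["0x741806", "0x45"]]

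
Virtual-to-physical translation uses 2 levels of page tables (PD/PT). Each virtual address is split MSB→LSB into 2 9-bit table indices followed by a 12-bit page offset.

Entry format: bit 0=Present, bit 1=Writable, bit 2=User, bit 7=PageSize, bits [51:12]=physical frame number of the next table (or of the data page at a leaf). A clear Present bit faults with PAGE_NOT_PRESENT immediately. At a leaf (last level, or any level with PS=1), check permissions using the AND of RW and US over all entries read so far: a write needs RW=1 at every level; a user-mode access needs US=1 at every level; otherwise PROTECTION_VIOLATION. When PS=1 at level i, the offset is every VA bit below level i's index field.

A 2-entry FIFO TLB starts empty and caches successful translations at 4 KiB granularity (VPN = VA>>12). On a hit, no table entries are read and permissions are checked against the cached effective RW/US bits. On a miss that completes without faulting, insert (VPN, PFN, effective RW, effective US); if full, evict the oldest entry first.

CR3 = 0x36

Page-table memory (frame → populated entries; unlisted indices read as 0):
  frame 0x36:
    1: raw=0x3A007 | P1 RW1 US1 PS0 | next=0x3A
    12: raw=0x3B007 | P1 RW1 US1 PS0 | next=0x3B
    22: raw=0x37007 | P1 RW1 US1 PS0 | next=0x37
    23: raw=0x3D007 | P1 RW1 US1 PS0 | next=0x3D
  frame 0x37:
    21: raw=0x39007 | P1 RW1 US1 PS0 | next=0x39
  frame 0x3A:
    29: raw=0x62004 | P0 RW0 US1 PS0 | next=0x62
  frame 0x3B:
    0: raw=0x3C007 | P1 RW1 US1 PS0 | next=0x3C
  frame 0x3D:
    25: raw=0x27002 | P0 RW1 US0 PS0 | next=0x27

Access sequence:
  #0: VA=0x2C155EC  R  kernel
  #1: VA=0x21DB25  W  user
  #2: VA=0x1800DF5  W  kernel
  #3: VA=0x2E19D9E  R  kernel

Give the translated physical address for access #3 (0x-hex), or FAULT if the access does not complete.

Per-access translation:
#0 VA=0x2C155EC (r,kernel):
  L0 @0x36[22] → 0x37007  P=1,RW=1,US=1,PS=0
  L1 @0x37[21] → 0x39007  P=1,RW=1,US=1,PS=0
  ✓ 0x395EC  — 2 lookups
#1 VA=0x21DB25 (w,user):
  L0 @0x36[1] → 0x3A007  P=1,RW=1,US=1,PS=0
  L1 @0x3A[29] → 0x62004  P=0,RW=0,US=1,PS=0
  → PAGE_NOT_PRESENT  (2 entries read)
#2 VA=0x1800DF5 (w,kernel):
  L0 @0x36[12] → 0x3B007  P=1,RW=1,US=1,PS=0
  L1 @0x3B[0] → 0x3C007  P=1,RW=1,US=1,PS=0
  ✓ 0x3CDF5  — 2 lookups
#3 VA=0x2E19D9E (r,kernel):
  L0 @0x36[23] → 0x3D007  P=1,RW=1,US=1,PS=0
  L1 @0x3D[25] → 0x27002  P=0,RW=1,US=0,PS=0
  → PAGE_NOT_PRESENT  (2 entries read)

Access #3 PA: FAULT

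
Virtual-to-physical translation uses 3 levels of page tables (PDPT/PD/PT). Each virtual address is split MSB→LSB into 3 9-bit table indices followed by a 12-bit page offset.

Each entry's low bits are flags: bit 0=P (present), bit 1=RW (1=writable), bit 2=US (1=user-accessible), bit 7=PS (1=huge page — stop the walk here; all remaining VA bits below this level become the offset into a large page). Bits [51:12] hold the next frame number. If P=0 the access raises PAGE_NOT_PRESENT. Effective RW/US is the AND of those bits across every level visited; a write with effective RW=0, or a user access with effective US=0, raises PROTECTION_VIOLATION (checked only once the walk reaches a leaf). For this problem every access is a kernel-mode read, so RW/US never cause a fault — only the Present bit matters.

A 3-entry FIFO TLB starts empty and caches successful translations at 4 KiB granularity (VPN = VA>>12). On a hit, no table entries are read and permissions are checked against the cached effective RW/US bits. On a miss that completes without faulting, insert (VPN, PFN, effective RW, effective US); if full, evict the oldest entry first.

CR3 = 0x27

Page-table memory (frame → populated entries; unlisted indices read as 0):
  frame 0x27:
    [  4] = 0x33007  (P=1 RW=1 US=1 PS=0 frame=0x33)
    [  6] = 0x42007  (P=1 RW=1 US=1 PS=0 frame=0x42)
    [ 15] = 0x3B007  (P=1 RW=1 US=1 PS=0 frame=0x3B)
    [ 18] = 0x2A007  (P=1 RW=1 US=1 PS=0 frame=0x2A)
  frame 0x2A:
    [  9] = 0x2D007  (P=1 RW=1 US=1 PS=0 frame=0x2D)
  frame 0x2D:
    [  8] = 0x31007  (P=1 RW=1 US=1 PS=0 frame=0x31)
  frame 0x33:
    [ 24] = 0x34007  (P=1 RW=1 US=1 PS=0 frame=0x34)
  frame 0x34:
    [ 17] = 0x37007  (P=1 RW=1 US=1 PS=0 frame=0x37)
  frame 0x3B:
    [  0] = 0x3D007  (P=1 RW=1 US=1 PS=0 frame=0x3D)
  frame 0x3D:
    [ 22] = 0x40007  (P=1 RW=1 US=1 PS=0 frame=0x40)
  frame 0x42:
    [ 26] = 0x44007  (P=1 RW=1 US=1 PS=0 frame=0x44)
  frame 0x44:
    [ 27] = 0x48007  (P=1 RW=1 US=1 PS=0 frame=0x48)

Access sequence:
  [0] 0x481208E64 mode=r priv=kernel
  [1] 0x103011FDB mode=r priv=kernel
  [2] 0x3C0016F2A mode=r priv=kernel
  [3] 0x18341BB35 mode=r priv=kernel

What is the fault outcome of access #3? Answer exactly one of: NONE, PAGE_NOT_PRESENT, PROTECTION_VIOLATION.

Trace:
#0 VA=0x481208E64 (r,kernel):
  L0: frame=0x27 idx=18 entry=0x2A007 [P=1 RW=1 US=1 PS=0]
  L1: frame=0x2A idx=9 entry=0x2D007 [P=1 RW=1 US=1 PS=0]
  L2: frame=0x2D idx=8 entry=0x31007 [P=1 RW=1 US=1 PS=0]
  ✓ 0x31E64  — 3 lookups
#1 VA=0x103011FDB (r,kernel):
  L0: frame=0x27 idx=4 entry=0x33007 [P=1 RW=1 US=1 PS=0]
  L1: frame=0x33 idx=24 entry=0x34007 [P=1 RW=1 US=1 PS=0]
  L2: frame=0x34 idx=17 entry=0x37007 [P=1 RW=1 US=1 PS=0]
  ✓ 0x37FDB  — 3 lookups
#2 VA=0x3C0016F2A (r,kernel):
  L0: frame=0x27 idx=15 entry=0x3B007 [P=1 RW=1 US=1 PS=0]
  L1: frame=0x3B idx=0 entry=0x3D007 [P=1 RW=1 US=1 PS=0]
  L2: frame=0x3D idx=22 entry=0x40007 [P=1 RW=1 US=1 PS=0]
  ✓ 0x40F2A  — 3 lookups
#3 VA=0x18341BB35 (r,kernel):
  L0: frame=0x27 idx=6 entry=0x42007 [P=1 RW=1 US=1 PS=0]
  L1: frame=0x42 idx=26 entry=0x44007 [P=1 RW=1 US=1 PS=0]
  L2: frame=0x44 idx=27 entry=0x48007 [P=1 RW=1 US=1 PS=0]
  ✓ 0x48B35  — 3 lookups

Access #3 fault: NONE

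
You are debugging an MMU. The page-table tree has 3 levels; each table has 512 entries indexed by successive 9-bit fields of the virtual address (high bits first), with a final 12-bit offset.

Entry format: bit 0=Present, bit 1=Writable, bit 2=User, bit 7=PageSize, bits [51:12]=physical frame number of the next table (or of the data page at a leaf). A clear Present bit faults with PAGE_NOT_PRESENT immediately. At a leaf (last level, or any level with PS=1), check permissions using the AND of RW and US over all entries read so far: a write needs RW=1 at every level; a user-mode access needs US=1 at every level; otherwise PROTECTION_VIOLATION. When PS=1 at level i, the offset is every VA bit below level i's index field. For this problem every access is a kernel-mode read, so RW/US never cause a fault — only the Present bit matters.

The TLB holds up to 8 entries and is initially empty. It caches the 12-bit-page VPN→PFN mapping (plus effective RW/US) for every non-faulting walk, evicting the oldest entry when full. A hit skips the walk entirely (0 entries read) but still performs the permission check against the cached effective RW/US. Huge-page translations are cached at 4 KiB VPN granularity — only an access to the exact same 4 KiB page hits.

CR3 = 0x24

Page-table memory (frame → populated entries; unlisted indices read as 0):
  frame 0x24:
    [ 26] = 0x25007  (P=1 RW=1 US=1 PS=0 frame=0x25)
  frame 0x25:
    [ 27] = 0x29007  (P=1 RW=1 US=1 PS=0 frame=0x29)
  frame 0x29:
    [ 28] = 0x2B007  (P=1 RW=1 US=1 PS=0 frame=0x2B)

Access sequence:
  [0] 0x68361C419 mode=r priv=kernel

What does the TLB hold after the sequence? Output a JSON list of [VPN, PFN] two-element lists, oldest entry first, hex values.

Per-access translation:
#0 VA=0x68361C419 (r,kernel):
  L0 @0x24[26] → 0x25007  P=1,RW=1,US=1,PS=0
  L1 @0x25[27] → 0x29007  P=1,RW=1,US=1,PS=0
  L2 @0x29[28] → 0x2B007  P=1,RW=1,US=1,PS=0
  ✓ 0x2B419  — 3 lookups

TLB: [["0x68361C", "0x2B"]]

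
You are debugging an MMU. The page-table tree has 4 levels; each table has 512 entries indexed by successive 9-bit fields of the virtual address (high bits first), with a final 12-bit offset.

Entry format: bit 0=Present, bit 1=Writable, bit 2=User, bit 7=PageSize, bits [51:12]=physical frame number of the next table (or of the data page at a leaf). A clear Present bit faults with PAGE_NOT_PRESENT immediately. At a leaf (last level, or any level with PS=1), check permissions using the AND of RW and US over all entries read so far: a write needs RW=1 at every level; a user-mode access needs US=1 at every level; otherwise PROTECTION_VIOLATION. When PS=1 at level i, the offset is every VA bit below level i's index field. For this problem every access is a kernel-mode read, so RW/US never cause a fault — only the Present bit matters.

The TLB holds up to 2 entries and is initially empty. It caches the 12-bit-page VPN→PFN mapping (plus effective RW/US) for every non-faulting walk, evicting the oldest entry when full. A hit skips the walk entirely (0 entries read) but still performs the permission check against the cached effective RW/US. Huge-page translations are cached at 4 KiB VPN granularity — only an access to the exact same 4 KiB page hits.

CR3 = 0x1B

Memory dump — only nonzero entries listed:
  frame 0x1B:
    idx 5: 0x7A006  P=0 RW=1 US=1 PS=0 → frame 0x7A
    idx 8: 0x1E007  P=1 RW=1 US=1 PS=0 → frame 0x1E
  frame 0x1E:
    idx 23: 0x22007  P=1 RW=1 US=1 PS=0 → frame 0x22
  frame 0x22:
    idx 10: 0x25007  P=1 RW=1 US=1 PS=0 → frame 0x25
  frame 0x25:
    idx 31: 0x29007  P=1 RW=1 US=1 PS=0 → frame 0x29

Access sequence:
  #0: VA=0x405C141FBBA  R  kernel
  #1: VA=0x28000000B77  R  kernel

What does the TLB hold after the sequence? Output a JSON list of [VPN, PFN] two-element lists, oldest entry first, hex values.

Trace:
#0 VA=0x405C141FBBA (r,kernel):
  L0: frame=0x1B idx=8 entry=0x1E007 [P=1 RW=1 US=1 PS=0]
  L1: frame=0x1E idx=23 entry=0x22007 [P=1 RW=1 US=1 PS=0]
  L2: frame=0x22 idx=10 entry=0x25007 [P=1 RW=1 US=1 PS=0]
  L3: frame=0x25 idx=31 entry=0x29007 [P=1 RW=1 US=1 PS=0]
  ✓ 0x29BBA  — 4 lookups
#1 VA=0x28000000B77 (r,kernel):
  L0: frame=0x1B idx=5 entry=0x7A006 [P=0 RW=1 US=1 PS=0]
  ✗ PAGE_NOT_PRESENT  [1 reads]

TLB: [["0x405C141F", "0x29"]]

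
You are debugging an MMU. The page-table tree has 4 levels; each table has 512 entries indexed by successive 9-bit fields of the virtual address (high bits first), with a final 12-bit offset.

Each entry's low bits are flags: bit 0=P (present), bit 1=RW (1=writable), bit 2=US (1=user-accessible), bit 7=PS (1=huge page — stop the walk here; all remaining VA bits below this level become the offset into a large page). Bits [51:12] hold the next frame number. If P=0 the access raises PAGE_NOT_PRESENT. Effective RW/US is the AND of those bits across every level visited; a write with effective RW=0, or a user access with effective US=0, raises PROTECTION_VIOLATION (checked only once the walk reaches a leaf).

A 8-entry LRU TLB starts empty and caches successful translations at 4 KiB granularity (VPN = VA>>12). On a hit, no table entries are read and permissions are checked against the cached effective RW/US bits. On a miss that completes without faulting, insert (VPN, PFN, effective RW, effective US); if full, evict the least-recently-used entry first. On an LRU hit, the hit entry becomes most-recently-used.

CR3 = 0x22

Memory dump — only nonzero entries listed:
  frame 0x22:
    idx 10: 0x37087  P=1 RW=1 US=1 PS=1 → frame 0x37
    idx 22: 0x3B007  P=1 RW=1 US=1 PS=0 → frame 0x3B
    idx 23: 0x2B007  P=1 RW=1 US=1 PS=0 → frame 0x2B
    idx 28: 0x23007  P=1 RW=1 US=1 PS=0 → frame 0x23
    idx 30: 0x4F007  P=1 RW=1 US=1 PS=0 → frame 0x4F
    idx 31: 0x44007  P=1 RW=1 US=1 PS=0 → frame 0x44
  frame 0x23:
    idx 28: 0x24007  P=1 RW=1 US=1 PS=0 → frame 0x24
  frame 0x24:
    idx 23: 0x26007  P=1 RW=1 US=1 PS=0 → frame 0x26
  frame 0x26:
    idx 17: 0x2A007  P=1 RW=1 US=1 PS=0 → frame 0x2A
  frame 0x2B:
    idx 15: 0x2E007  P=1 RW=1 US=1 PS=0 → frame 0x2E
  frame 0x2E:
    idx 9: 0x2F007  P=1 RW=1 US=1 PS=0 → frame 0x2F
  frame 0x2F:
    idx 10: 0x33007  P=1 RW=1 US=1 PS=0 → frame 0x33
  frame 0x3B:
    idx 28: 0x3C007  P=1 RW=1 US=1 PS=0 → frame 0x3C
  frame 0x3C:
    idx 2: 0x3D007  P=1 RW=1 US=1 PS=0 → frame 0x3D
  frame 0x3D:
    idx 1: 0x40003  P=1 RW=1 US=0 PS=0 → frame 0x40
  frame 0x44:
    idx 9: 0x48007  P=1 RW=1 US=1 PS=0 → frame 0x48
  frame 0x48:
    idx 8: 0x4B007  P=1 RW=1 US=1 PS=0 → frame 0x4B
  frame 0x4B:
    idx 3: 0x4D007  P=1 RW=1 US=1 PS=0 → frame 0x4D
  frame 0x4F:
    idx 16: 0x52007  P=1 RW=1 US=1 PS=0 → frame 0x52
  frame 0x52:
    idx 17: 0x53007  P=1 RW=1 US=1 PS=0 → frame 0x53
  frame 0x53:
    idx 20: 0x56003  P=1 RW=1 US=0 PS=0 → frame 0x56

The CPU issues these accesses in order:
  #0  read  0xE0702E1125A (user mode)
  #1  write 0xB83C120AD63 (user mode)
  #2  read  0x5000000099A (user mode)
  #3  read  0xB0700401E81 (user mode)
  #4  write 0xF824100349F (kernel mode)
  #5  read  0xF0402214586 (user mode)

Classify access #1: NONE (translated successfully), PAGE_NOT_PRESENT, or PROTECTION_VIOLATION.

Trace:
#0 VA=0xE0702E1125A (r,user):
  L0: frame=0x22 idx=28 entry=0x23007 [P=1 RW=1 US=1 PS=0]
  L1: frame=0x23 idx=28 entry=0x24007 [P=1 RW=1 US=1 PS=0]
  L2: frame=0x24 idx=23 entry=0x26007 [P=1 RW=1 US=1 PS=0]
  L3: frame=0x26 idx=17 entry=0x2A007 [P=1 RW=1 US=1 PS=0]
  ✓ 0x2A25A  — 4 lookups
#1 VA=0xB83C120AD63 (w,user):
  L0: frame=0x22 idx=23 entry=0x2B007 [P=1 RW=1 US=1 PS=0]
  L1: frame=0x2B idx=15 entry=0x2E007 [P=1 RW=1 US=1 PS=0]
  L2: frame=0x2E idx=9 entry=0x2F007 [P=1 RW=1 US=1 PS=0]
  L3: frame=0x2F idx=10 entry=0x33007 [P=1 RW=1 US=1 PS=0]
  ✓ 0x33D63  — 4 lookups
#2 VA=0x5000000099A (r,user):
  L0: frame=0x22 idx=10 entry=0x37087 [P=1 RW=1 US=1 PS=1]
  ✓ 0x3799A (huge @L0)  — 1 lookups
#3 VA=0xB0700401E81 (r,user):
  L0: frame=0x22 idx=22 entry=0x3B007 [P=1 RW=1 US=1 PS=0]
  L1: frame=0x3B idx=28 entry=0x3C007 [P=1 RW=1 US=1 PS=0]
  L2: frame=0x3C idx=2 entry=0x3D007 [P=1 RW=1 US=1 PS=0]
  L3: frame=0x3D idx=1 entry=0x40003 [P=1 RW=1 US=0 PS=0]
  ✗ PROTECTION_VIOLATION  [4 reads]
#4 VA=0xF824100349F (w,kernel):
  L0: frame=0x22 idx=31 entry=0x44007 [P=1 RW=1 US=1 PS=0]
  L1: frame=0x44 idx=9 entry=0x48007 [P=1 RW=1 US=1 PS=0]
  L2: frame=0x48 idx=8 entry=0x4B007 [P=1 RW=1 US=1 PS=0]
  L3: frame=0x4B idx=3 entry=0x4D007 [P=1 RW=1 US=1 PS=0]
  ✓ 0x4D49F  — 4 lookups
#5 VA=0xF0402214586 (r,user):
  L0: frame=0x22 idx=30 entry=0x4F007 [P=1 RW=1 US=1 PS=0]
  L1: frame=0x4F idx=16 entry=0x52007 [P=1 RW=1 US=1 PS=0]
  L2: frame=0x52 idx=17 entry=0x53007 [P=1 RW=1 US=1 PS=0]
  L3: frame=0x53 idx=20 entry=0x56003 [P=1 RW=1 US=0 PS=0]
  ✗ PROTECTION_VIOLATION  [4 reads]

Access #1 fault: NONE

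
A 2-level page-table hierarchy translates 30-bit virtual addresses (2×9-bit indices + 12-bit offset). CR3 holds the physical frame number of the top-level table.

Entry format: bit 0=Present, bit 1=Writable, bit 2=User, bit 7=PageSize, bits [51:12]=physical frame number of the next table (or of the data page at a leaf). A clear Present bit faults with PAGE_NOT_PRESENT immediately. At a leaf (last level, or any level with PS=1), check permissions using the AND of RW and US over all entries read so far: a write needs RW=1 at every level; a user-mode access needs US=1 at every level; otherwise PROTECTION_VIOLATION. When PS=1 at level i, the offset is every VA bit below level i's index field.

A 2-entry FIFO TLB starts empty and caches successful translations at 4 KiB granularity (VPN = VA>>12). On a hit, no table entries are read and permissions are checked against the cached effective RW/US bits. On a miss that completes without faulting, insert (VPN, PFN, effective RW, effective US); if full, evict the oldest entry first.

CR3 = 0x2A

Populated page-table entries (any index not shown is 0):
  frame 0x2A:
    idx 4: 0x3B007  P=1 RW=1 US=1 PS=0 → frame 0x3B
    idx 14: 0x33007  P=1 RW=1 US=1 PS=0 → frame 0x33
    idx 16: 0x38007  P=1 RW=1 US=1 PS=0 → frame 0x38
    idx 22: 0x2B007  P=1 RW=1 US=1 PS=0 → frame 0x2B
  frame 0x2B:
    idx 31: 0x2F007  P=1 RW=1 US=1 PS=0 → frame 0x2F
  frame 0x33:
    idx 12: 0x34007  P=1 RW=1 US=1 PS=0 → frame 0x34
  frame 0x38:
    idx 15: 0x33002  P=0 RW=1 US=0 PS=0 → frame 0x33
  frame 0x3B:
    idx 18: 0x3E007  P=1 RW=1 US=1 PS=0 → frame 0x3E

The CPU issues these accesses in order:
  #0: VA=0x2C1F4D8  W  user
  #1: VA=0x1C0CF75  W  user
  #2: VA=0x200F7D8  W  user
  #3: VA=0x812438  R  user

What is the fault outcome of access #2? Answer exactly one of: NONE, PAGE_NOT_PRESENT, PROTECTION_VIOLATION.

Per-access translation:
#0 VA=0x2C1F4D8 (w,user):
  lvl0: tbl 0x2A, slot 22 ⇒ 0x2B007 (P1/RW1/US1/PS0)
  lvl1: tbl 0x2B, slot 31 ⇒ 0x2F007 (P1/RW1/US1/PS0)
  ⇒ phys 0x2F4D8  [2 reads]
#1 VA=0x1C0CF75 (w,user):
  lvl0: tbl 0x2A, slot 14 ⇒ 0x33007 (P1/RW1/US1/PS0)
  lvl1: tbl 0x33, slot 12 ⇒ 0x34007 (P1/RW1/US1/PS0)
  ⇒ phys 0x34F75  [2 reads]
#2 VA=0x200F7D8 (w,user):
  lvl0: tbl 0x2A, slot 16 ⇒ 0x38007 (P1/RW1/US1/PS0)
  lvl1: tbl 0x38, slot 15 ⇒ 0x33002 (P0/RW1/US0/PS0)
  ✗ PAGE_NOT_PRESENT  [2 reads]
#3 VA=0x812438 (r,user):
  lvl0: tbl 0x2A, slot 4 ⇒ 0x3B007 (P1/RW1/US1/PS0)
  lvl1: tbl 0x3B, slot 18 ⇒ 0x3E007 (P1/RW1/US1/PS0)
  ⇒ phys 0x3E438  [2 reads]

Access #2 fault: PAGE_NOT_PRESENT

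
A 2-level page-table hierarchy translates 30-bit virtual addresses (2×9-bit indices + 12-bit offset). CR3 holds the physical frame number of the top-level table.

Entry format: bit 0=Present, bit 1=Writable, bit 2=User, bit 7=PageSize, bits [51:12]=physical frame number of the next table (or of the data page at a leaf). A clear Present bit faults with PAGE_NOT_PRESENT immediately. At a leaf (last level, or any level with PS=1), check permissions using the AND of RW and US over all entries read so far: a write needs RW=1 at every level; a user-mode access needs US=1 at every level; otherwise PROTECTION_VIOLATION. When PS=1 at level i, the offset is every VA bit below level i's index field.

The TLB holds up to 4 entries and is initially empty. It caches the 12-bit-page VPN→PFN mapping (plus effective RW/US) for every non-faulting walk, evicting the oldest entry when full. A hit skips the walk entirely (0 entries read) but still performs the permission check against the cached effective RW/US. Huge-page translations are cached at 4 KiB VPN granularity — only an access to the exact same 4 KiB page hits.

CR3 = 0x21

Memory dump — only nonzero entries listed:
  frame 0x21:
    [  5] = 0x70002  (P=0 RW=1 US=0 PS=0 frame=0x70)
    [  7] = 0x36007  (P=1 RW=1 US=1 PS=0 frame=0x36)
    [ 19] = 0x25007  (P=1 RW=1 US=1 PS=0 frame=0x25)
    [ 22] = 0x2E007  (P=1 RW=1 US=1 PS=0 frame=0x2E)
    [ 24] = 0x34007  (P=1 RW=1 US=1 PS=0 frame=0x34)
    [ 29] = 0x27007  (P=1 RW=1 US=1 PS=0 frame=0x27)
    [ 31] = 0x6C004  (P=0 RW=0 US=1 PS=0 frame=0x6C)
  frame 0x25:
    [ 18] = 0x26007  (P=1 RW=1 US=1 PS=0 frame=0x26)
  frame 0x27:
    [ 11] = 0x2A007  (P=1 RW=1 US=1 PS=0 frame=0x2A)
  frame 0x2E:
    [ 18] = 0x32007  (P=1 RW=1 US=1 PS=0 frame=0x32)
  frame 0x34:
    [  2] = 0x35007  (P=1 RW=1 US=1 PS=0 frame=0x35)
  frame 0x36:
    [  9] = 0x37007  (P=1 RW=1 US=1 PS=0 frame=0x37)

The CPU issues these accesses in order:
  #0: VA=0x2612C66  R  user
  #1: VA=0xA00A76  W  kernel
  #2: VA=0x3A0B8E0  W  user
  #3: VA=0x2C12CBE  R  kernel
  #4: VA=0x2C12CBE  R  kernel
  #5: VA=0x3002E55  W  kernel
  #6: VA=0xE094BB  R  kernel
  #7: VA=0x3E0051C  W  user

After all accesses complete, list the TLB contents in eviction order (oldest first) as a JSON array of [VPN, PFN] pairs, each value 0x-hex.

Walk each access:
#0 VA=0x2612C66 (r,user):
  L0 @0x21[19] → 0x25007  P=1,RW=1,US=1,PS=0
  L1 @0x25[18] → 0x26007  P=1,RW=1,US=1,PS=0
  → PA=0x26C66  (2 entries read)
#1 VA=0xA00A76 (w,kernel):
  L0 @0x21[5] → 0x70002  P=0,RW=1,US=0,PS=0
  ⇒ fault: PAGE_NOT_PRESENT  — 1 lookups
#2 VA=0x3A0B8E0 (w,user):
  L0 @0x21[29] → 0x27007  P=1,RW=1,US=1,PS=0
  L1 @0x27[11] → 0x2A007  P=1,RW=1,US=1,PS=0
  → PA=0x2A8E0  (2 entries read)
#3 VA=0x2C12CBE (r,kernel):
  L0 @0x21[22] → 0x2E007  P=1,RW=1,US=1,PS=0
  L1 @0x2E[18] → 0x32007  P=1,RW=1,US=1,PS=0
  → PA=0x32CBE  (2 entries read)
#4 VA=0x2C12CBE (r,kernel):
  TLB hit vpn=0x2C12 → PA=0x32CBE
#5 VA=0x3002E55 (w,kernel):
  L0 @0x21[24] → 0x34007  P=1,RW=1,US=1,PS=0
  L1 @0x34[2] → 0x35007  P=1,RW=1,US=1,PS=0
  → PA=0x35E55  (2 entries read)
#6 VA=0xE094BB (r,kernel):
  L0 @0x21[7] → 0x36007  P=1,RW=1,US=1,PS=0
  L1 @0x36[9] → 0x37007  P=1,RW=1,US=1,PS=0
  → PA=0x374BB  (2 entries read)
#7 VA=0x3E0051C (w,user):
  L0 @0x21[31] → 0x6C004  P=0,RW=0,US=1,PS=0
  ⇒ fault: PAGE_NOT_PRESENT  — 1 lookups

TLB: [["0x3A0B", "0x2A"], ["0x2C12", "0x32"], ["0x3002", "0x35"], ["0xE09", "0x37"]]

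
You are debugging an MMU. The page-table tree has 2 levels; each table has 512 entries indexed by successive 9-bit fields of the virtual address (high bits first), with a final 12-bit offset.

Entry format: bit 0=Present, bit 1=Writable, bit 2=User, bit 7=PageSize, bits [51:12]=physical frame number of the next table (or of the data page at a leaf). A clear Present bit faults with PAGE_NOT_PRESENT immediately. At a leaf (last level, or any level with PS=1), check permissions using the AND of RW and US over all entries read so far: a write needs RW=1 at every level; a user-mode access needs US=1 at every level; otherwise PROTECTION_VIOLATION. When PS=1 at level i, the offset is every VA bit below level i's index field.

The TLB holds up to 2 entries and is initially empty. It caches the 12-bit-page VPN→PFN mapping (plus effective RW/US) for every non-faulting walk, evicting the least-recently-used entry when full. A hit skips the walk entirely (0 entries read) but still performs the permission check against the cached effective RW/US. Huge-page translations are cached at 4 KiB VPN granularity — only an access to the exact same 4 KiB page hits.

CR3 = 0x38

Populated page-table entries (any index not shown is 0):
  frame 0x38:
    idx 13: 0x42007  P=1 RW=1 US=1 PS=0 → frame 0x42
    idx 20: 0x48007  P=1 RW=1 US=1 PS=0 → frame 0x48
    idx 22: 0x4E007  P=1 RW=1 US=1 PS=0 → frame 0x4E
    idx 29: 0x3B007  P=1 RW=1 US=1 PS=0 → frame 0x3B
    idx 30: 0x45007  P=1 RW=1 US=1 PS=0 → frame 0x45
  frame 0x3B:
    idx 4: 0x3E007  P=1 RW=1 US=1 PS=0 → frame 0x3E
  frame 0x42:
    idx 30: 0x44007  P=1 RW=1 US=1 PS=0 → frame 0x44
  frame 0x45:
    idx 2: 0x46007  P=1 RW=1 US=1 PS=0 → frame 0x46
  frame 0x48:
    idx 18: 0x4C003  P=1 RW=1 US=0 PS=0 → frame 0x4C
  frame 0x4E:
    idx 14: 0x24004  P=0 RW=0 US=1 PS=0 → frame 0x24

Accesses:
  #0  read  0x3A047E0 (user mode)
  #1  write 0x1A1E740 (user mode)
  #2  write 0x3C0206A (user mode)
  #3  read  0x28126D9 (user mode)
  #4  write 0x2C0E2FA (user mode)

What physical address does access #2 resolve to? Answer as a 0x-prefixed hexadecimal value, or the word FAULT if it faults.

Per-access translation:
#0 VA=0x3A047E0 (r,user):
  L0 @0x38[29] → 0x3B007  P=1,RW=1,US=1,PS=0
  L1 @0x3B[4] → 0x3E007  P=1,RW=1,US=1,PS=0
  → PA=0x3E7E0  (2 entries read)
#1 VA=0x1A1E740 (w,user):
  L0 @0x38[13] → 0x42007  P=1,RW=1,US=1,PS=0
  L1 @0x42[30] → 0x44007  P=1,RW=1,US=1,PS=0
  → PA=0x44740  (2 entries read)
#2 VA=0x3C0206A (w,user):
  L0 @0x38[30] → 0x45007  P=1,RW=1,US=1,PS=0
  L1 @0x45[2] → 0x46007  P=1,RW=1,US=1,PS=0
  → PA=0x4606A  (2 entries read)
#3 VA=0x28126D9 (r,user):
  L0 @0x38[20] → 0x48007  P=1,RW=1,US=1,PS=0
  L1 @0x48[18] → 0x4C003  P=1,RW=1,US=0,PS=0
  → PROTECTION_VIOLATION  (2 entries read)
#4 VA=0x2C0E2FA (w,user):
  L0 @0x38[22] → 0x4E007  P=1,RW=1,US=1,PS=0
  L1 @0x4E[14] → 0x24004  P=0,RW=0,US=1,PS=0
  → PAGE_NOT_PRESENT  (2 entries read)

Access #2 PA: 0x4606A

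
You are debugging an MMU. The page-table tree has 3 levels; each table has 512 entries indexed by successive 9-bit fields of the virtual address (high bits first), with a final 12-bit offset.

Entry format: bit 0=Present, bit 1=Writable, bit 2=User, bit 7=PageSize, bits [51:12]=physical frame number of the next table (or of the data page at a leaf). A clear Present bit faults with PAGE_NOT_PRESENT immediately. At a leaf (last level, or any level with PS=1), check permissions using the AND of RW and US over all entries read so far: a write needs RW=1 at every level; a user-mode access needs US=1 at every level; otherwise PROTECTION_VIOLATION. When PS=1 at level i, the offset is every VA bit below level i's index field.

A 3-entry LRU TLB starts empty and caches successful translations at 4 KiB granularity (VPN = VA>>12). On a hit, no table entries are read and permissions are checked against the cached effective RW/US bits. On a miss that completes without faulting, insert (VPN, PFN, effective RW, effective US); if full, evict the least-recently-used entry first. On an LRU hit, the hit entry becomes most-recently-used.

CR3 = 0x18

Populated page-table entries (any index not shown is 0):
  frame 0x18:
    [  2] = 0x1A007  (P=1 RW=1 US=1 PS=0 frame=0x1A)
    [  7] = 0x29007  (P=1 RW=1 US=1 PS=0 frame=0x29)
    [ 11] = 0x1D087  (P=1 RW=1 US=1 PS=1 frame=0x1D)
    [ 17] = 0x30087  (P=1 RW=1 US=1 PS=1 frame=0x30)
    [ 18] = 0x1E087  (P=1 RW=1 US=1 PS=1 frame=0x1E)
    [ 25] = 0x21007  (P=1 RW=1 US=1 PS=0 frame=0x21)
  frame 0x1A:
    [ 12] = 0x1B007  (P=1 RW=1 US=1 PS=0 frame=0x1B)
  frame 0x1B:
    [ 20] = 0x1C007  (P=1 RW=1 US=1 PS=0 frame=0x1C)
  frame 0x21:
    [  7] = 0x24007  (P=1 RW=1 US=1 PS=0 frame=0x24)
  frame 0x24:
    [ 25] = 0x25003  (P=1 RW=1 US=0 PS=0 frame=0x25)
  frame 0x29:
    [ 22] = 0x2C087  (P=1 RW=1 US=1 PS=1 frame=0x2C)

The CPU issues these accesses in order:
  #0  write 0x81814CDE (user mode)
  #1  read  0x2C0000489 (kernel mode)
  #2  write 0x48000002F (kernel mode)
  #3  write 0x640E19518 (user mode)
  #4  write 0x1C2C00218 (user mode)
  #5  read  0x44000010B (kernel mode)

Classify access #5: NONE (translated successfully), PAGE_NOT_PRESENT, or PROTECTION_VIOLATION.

Trace:
#0 VA=0x81814CDE (w,user):
  L0: frame=0x18 idx=2 entry=0x1A007 [P=1 RW=1 US=1 PS=0]
  L1: frame=0x1A idx=12 entry=0x1B007 [P=1 RW=1 US=1 PS=0]
  L2: frame=0x1B idx=20 entry=0x1C007 [P=1 RW=1 US=1 PS=0]
  ✓ 0x1CCDE  — 3 lookups
#1 VA=0x2C0000489 (r,kernel):
  L0: frame=0x18 idx=11 entry=0x1D087 [P=1 RW=1 US=1 PS=1]
  ✓ 0x1D489 (huge @L0)  — 1 lookups
#2 VA=0x48000002F (w,kernel):
  L0: frame=0x18 idx=18 entry=0x1E087 [P=1 RW=1 US=1 PS=1]
  ✓ 0x1E02F (huge @L0)  — 1 lookups
#3 VA=0x640E19518 (w,user):
  L0: frame=0x18 idx=25 entry=0x21007 [P=1 RW=1 US=1 PS=0]
  L1: frame=0x21 idx=7 entry=0x24007 [P=1 RW=1 US=1 PS=0]
  L2: frame=0x24 idx=25 entry=0x25003 [P=1 RW=1 US=0 PS=0]
  ⇒ fault: PROTECTION_VIOLATION  — 3 lookups
#4 VA=0x1C2C00218 (w,user):
  L0: frame=0x18 idx=7 entry=0x29007 [P=1 RW=1 US=1 PS=0]
  L1: frame=0x29 idx=22 entry=0x2C087 [P=1 RW=1 US=1 PS=1]
  ✓ 0x2C218 (huge @L1)  — 2 lookups
#5 VA=0x44000010B (r,kernel):
  L0: frame=0x18 idx=17 entry=0x30087 [P=1 RW=1 US=1 PS=1]
  ✓ 0x3010B (huge @L0)  — 1 lookups

Access #5 fault: NONE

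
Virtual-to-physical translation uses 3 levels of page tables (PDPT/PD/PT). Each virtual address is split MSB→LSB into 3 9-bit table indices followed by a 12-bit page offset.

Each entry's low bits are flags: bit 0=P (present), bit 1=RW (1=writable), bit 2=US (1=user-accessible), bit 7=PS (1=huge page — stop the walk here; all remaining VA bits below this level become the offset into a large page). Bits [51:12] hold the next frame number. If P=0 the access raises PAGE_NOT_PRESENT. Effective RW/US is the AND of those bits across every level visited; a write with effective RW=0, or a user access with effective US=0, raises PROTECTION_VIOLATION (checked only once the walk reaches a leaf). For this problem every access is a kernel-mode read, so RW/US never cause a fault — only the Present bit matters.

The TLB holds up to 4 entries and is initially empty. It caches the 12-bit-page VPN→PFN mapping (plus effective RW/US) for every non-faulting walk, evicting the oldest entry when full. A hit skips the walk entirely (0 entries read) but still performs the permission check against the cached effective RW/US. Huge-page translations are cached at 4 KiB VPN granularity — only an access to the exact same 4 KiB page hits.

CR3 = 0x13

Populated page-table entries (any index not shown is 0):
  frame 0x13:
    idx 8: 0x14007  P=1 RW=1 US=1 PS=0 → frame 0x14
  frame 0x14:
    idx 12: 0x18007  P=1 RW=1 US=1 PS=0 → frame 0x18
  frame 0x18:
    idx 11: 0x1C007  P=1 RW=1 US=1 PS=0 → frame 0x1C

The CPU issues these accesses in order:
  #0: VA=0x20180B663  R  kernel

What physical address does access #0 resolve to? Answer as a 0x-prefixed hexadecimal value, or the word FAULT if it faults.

Walk each access:
#0 VA=0x20180B663 (r,kernel):
  lvl0: tbl 0x13, slot 8 ⇒ 0x14007 (P1/RW1/US1/PS0)
  lvl1: tbl 0x14, slot 12 ⇒ 0x18007 (P1/RW1/US1/PS0)
  lvl2: tbl 0x18, slot 11 ⇒ 0x1C007 (P1/RW1/US1/PS0)
  ✓ 0x1C663  — 3 lookups

Access #0 PA: 0x1C663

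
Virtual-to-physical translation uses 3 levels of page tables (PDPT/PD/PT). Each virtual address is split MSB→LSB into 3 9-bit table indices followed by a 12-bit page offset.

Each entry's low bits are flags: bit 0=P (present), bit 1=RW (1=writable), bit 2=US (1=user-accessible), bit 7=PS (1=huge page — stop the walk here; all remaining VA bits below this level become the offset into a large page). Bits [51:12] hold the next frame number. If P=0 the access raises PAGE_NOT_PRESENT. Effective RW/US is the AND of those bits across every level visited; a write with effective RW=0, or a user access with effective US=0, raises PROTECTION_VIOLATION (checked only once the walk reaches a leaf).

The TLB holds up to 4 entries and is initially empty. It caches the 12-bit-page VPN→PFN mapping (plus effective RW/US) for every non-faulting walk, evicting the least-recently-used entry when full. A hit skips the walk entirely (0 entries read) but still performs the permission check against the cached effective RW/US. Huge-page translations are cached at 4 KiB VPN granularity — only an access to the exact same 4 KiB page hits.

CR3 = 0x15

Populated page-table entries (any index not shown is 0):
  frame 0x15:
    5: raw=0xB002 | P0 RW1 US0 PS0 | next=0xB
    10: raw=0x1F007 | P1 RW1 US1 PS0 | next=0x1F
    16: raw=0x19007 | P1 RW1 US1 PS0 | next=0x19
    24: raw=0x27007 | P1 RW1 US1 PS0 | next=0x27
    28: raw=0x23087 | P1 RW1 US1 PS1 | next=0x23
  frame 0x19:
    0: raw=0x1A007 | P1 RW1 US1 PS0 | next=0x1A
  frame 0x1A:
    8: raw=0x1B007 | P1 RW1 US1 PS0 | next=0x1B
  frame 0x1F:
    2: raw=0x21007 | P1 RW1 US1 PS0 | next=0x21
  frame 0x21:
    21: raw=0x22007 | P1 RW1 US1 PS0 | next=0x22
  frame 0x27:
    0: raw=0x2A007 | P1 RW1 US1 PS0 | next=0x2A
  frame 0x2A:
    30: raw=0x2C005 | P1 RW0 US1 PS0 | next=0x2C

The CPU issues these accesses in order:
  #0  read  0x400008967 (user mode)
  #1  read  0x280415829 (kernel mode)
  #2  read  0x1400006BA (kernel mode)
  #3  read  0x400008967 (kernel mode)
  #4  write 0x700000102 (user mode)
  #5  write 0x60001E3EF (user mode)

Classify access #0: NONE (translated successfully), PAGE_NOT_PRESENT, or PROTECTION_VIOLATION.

Trace:
#0 VA=0x400008967 (r,user):
  lvl0: tbl 0x15, slot 16 ⇒ 0x19007 (P1/RW1/US1/PS0)
  lvl1: tbl 0x19, slot 0 ⇒ 0x1A007 (P1/RW1/US1/PS0)
  lvl2: tbl 0x1A, slot 8 ⇒ 0x1B007 (P1/RW1/US1/PS0)
  ⇒ phys 0x1B967  [3 reads]
#1 VA=0x280415829 (r,kernel):
  lvl0: tbl 0x15, slot 10 ⇒ 0x1F007 (P1/RW1/US1/PS0)
  lvl1: tbl 0x1F, slot 2 ⇒ 0x21007 (P1/RW1/US1/PS0)
  lvl2: tbl 0x21, slot 21 ⇒ 0x22007 (P1/RW1/US1/PS0)
  ⇒ phys 0x22829  [3 reads]
#2 VA=0x1400006BA (r,kernel):
  lvl0: tbl 0x15, slot 5 ⇒ 0xB002 (P0/RW1/US0/PS0)
  ⇒ fault: PAGE_NOT_PRESENT  — 1 lookups
#3 VA=0x400008967 (r,kernel):
  TLB hit vpn=0x400008 → PA=0x1B967
#4 VA=0x700000102 (w,user):
  lvl0: tbl 0x15, slot 28 ⇒ 0x23087 (P1/RW1/US1/PS1)
  ⇒ phys 0x23102 (huge @L0)  [1 reads]
#5 VA=0x60001E3EF (w,user):
  lvl0: tbl 0x15, slot 24 ⇒ 0x27007 (P1/RW1/US1/PS0)
  lvl1: tbl 0x27, slot 0 ⇒ 0x2A007 (P1/RW1/US1/PS0)
  lvl2: tbl 0x2A, slot 30 ⇒ 0x2C005 (P1/RW0/US1/PS0)
  ⇒ fault: PROTECTION_VIOLATION  — 3 lookups

Access #0 fault: NONE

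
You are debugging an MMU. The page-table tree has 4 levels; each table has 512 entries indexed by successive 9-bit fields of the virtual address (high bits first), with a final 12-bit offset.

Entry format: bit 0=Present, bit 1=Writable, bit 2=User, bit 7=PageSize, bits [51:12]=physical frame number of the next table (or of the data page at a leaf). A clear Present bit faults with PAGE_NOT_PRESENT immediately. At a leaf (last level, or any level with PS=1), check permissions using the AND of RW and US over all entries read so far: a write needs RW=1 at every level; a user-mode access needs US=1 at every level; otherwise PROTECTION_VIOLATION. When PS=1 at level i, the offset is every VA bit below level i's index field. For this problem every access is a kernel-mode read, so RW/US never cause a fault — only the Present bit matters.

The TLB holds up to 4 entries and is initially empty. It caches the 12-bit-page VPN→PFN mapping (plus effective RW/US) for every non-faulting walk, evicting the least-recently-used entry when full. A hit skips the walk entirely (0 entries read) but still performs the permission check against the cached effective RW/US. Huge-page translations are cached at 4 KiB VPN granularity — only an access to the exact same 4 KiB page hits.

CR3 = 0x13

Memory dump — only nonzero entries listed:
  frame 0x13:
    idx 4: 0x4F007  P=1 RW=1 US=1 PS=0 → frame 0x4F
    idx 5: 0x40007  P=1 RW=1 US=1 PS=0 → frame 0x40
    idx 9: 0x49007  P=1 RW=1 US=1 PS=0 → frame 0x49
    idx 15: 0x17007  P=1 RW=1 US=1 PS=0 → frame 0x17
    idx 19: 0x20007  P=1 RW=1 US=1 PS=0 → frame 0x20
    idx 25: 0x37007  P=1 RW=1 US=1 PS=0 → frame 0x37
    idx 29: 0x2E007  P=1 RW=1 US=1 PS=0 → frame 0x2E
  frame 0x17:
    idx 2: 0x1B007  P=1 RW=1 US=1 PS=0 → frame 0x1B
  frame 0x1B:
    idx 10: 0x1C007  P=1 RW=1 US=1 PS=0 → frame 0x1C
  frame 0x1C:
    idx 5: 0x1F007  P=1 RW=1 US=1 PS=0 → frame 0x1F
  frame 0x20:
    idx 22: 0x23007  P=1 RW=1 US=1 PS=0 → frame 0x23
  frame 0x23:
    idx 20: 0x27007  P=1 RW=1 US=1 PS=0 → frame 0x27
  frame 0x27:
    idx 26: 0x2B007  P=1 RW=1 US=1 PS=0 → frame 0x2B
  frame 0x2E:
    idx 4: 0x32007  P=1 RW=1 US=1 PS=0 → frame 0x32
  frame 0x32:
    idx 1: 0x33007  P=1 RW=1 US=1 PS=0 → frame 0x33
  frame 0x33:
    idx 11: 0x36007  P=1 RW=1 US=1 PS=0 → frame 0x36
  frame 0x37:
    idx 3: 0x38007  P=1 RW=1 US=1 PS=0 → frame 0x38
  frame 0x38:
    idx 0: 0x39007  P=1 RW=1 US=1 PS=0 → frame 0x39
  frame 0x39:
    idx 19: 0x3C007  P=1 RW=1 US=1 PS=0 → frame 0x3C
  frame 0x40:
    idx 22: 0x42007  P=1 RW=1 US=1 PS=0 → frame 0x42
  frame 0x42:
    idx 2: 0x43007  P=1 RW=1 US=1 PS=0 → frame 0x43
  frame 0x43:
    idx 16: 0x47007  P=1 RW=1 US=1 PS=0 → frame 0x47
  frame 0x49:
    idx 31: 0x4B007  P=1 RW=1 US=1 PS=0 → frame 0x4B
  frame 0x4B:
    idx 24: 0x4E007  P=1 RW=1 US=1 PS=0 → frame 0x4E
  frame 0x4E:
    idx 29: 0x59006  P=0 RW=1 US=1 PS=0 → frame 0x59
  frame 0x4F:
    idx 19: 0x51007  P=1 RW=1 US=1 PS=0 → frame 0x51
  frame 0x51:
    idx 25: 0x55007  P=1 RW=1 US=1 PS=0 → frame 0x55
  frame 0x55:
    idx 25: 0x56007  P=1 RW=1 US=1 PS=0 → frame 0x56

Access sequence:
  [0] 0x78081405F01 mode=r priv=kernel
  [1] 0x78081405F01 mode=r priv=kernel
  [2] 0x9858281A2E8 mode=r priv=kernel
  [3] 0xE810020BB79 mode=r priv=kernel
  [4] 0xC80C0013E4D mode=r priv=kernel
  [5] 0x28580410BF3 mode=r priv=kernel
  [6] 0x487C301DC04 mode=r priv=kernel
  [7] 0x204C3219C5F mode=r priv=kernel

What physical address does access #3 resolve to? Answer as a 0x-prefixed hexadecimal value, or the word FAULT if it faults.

Per-access translation:
#0 VA=0x78081405F01 (r,kernel):
  lvl0: tbl 0x13, slot 15 ⇒ 0x17007 (P1/RW1/US1/PS0)
  lvl1: tbl 0x17, slot 2 ⇒ 0x1B007 (P1/RW1/US1/PS0)
  lvl2: tbl 0x1B, slot 10 ⇒ 0x1C007 (P1/RW1/US1/PS0)
  lvl3: tbl 0x1C, slot 5 ⇒ 0x1F007 (P1/RW1/US1/PS0)
  ✓ 0x1FF01  — 4 lookups
#1 VA=0x78081405F01 (r,kernel):
  TLB hit vpn=0x78081405 → PA=0x1FF01
#2 VA=0x9858281A2E8 (r,kernel):
  lvl0: tbl 0x13, slot 19 ⇒ 0x20007 (P1/RW1/US1/PS0)
  lvl1: tbl 0x20, slot 22 ⇒ 0x23007 (P1/RW1/US1/PS0)
  lvl2: tbl 0x23, slot 20 ⇒ 0x27007 (P1/RW1/US1/PS0)
  lvl3: tbl 0x27, slot 26 ⇒ 0x2B007 (P1/RW1/US1/PS0)
  ✓ 0x2B2E8  — 4 lookups
#3 VA=0xE810020BB79 (r,kernel):
  lvl0: tbl 0x13, slot 29 ⇒ 0x2E007 (P1/RW1/US1/PS0)
  lvl1: tbl 0x2E, slot 4 ⇒ 0x32007 (P1/RW1/US1/PS0)
  lvl2: tbl 0x32, slot 1 ⇒ 0x33007 (P1/RW1/US1/PS0)
  lvl3: tbl 0x33, slot 11 ⇒ 0x36007 (P1/RW1/US1/PS0)
  ✓ 0x36B79  — 4 lookups
#4 VA=0xC80C0013E4D (r,kernel):
  lvl0: tbl 0x13, slot 25 ⇒ 0x37007 (P1/RW1/US1/PS0)
  lvl1: tbl 0x37, slot 3 ⇒ 0x38007 (P1/RW1/US1/PS0)
  lvl2: tbl 0x38, slot 0 ⇒ 0x39007 (P1/RW1/US1/PS0)
  lvl3: tbl 0x39, slot 19 ⇒ 0x3C007 (P1/RW1/US1/PS0)
  ✓ 0x3CE4D  — 4 lookups
#5 VA=0x28580410BF3 (r,kernel):
  lvl0: tbl 0x13, slot 5 ⇒ 0x40007 (P1/RW1/US1/PS0)
  lvl1: tbl 0x40, slot 22 ⇒ 0x42007 (P1/RW1/US1/PS0)
  lvl2: tbl 0x42, slot 2 ⇒ 0x43007 (P1/RW1/US1/PS0)
  lvl3: tbl 0x43, slot 16 ⇒ 0x47007 (P1/RW1/US1/PS0)
  ✓ 0x47BF3  — 4 lookups
#6 VA=0x487C301DC04 (r,kernel):
  lvl0: tbl 0x13, slot 9 ⇒ 0x49007 (P1/RW1/US1/PS0)
  lvl1: tbl 0x49, slot 31 ⇒ 0x4B007 (P1/RW1/US1/PS0)
  lvl2: tbl 0x4B, slot 24 ⇒ 0x4E007 (P1/RW1/US1/PS0)
  lvl3: tbl 0x4E, slot 29 ⇒ 0x59006 (P0/RW1/US1/PS0)
  ✗ PAGE_NOT_PRESENT  [4 reads]
#7 VA=0x204C3219C5F (r,kernel):
  lvl0: tbl 0x13, slot 4 ⇒ 0x4F007 (P1/RW1/US1/PS0)
  lvl1: tbl 0x4F, slot 19 ⇒ 0x51007 (P1/RW1/US1/PS0)
  lvl2: tbl 0x51, slot 25 ⇒ 0x55007 (P1/RW1/US1/PS0)
  lvl3: tbl 0x55, slot 25 ⇒ 0x56007 (P1/RW1/US1/PS0)
  ✓ 0x56C5F  — 4 lookups

Access #3 PA: 0x36B79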